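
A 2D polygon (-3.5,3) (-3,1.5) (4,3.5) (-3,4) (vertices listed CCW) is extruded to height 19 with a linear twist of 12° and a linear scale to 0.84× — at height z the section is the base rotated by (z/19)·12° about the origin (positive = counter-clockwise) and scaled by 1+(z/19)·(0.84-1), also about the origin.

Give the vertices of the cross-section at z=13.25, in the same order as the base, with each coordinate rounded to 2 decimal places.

t = z/height = 13.25/19 = 0.697368
s = 1 + (scale-1)·z/height = 1 + (0.84-1)·13.25/19 = 0.888421
θ = twist·z/height = 12°·13.25/19 = 8.3684° = 0.146057 rad
cos θ = 0.989353, sin θ = 0.145538 (intermediates below are computed at full precision and shown rounded to 5 d.p.)
v1: (-3.5,3) → rotate → (-3.89935,2.45868) → ×s → (-3.46426,2.18434) → (-3.46,2.18)
v2: (-3,1.5) → rotate → (-3.18636,1.04742) → ×s → (-2.83083,0.93055) → (-2.83,0.93)
v3: (4,3.5) → rotate → (3.44803,4.04489) → ×s → (3.06330,3.59356) → (3.06,3.59)
v4: (-3,4) → rotate → (-3.55021,3.52080) → ×s → (-3.15408,3.12795) → (-3.15,3.13)

Cross-section at z=13.25: (-3.46,2.18) (-2.83,0.93) (3.06,3.59) (-3.15,3.13)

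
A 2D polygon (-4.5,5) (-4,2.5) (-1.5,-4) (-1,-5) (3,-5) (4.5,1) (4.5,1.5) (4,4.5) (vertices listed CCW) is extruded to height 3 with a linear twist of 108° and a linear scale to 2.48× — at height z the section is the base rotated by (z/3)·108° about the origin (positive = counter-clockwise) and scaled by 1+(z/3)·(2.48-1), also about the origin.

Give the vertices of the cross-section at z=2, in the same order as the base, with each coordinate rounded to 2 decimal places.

Cross-section at z=2: (-12.21,-5.43) (-7.18,-6.02) (6.64,-5.29) (8.83,-4.96) (11.29,2.60) (0.87,9.12) (-0.07,9.42) (-6.05,10.32)

t = z/height = 2/3 = 0.666667
s = 1 + (scale-1)·z/height = 1 + (2.48-1)·2/3 = 1.986667
θ = twist·z/height = 108°·2/3 = 72.0000° = 1.256637 rad
cos θ = 0.309017, sin θ = 0.951057 (intermediates below are computed at full precision and shown rounded to 5 d.p.)
v1: (-4.5,5) → rotate → (-6.14586,-2.73467) → ×s → (-12.20977,-5.43288) → (-12.21,-5.43)
v2: (-4,2.5) → rotate → (-3.61371,-3.03168) → ×s → (-7.17924,-6.02294) → (-7.18,-6.02)
v3: (-1.5,-4) → rotate → (3.34070,-2.66265) → ×s → (6.63686,-5.28980) → (6.64,-5.29)
v4: (-1,-5) → rotate → (4.44627,-2.49614) → ×s → (8.83325,-4.95900) → (8.83,-4.96)
v5: (3,-5) → rotate → (5.68233,1.30808) → ×s → (11.28890,2.59873) → (11.29,2.60)
v6: (4.5,1) → rotate → (0.43952,4.58877) → ×s → (0.87318,9.11636) → (0.87,9.12)
v7: (4.5,1.5) → rotate → (-0.03601,4.74328) → ×s → (-0.07154,9.42332) → (-0.07,9.42)
v8: (4,4.5) → rotate → (-3.04369,5.19480) → ×s → (-6.04679,10.32034) → (-6.05,10.32)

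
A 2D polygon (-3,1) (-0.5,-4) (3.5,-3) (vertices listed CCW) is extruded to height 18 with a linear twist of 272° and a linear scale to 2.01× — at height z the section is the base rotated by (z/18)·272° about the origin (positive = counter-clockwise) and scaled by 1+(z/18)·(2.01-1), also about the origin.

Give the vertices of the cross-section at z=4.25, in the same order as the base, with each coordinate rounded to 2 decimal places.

t = z/height = 4.25/18 = 0.236111
s = 1 + (scale-1)·z/height = 1 + (2.01-1)·4.25/18 = 1.238472
θ = twist·z/height = 272°·4.25/18 = 64.2222° = 1.120889 rad
cos θ = 0.434882, sin θ = 0.900488 (intermediates below are computed at full precision and shown rounded to 5 d.p.)
v1: (-3,1) → rotate → (-2.20513,-2.26658) → ×s → (-2.73100,-2.80710) → (-2.73,-2.81)
v2: (-0.5,-4) → rotate → (3.38451,-2.18977) → ×s → (4.19162,-2.71197) → (4.19,-2.71)
v3: (3.5,-3) → rotate → (4.22355,1.84706) → ×s → (5.23075,2.28753) → (5.23,2.29)

Cross-section at z=4.25: (-2.73,-2.81) (4.19,-2.71) (5.23,2.29)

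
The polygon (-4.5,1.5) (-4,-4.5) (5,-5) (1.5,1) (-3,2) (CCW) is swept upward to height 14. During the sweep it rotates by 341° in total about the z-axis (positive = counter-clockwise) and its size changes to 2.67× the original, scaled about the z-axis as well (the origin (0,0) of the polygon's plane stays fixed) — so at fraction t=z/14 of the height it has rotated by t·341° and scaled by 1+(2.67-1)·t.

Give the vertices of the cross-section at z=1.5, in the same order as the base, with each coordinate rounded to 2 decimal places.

t = z/height = 1.5/14 = 0.107143
s = 1 + (scale-1)·z/height = 1 + (2.67-1)·1.5/14 = 1.178929
θ = twist·z/height = 341°·1.5/14 = 36.5357° = 0.637669 rad
cos θ = 0.803486, sin θ = 0.595324 (intermediates below are computed at full precision and shown rounded to 5 d.p.)
v1: (-4.5,1.5) → rotate → (-4.50867,-1.47373) → ×s → (-5.31540,-1.73742) → (-5.32,-1.74)
v2: (-4,-4.5) → rotate → (-0.53499,-5.99698) → ×s → (-0.63071,-7.07001) → (-0.63,-7.07)
v3: (5,-5) → rotate → (6.99405,-1.04081) → ×s → (8.24548,-1.22704) → (8.25,-1.23)
v4: (1.5,1) → rotate → (0.60991,1.69647) → ×s → (0.71903,2.00002) → (0.72,2.00)
v5: (-3,2) → rotate → (-3.60111,-0.17900) → ×s → (-4.24545,-0.21103) → (-4.25,-0.21)

Cross-section at z=1.5: (-5.32,-1.74) (-0.63,-7.07) (8.25,-1.23) (0.72,2.00) (-4.25,-0.21)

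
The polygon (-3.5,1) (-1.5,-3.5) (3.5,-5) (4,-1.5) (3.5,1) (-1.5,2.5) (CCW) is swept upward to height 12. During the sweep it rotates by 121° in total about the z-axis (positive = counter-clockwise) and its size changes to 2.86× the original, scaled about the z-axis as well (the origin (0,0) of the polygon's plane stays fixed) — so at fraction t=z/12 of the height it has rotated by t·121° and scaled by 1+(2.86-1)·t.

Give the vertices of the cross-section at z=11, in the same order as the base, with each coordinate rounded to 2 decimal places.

t = z/height = 11/12 = 0.916667
s = 1 + (scale-1)·z/height = 1 + (2.86-1)·11/12 = 2.705000
θ = twist·z/height = 121°·11/12 = 110.9167° = 1.935861 rad
cos θ = -0.357010, sin θ = 0.934101 (intermediates below are computed at full precision and shown rounded to 5 d.p.)
v1: (-3.5,1) → rotate → (0.31543,-3.62636) → ×s → (0.85325,-9.80931) → (0.85,-9.81)
v2: (-1.5,-3.5) → rotate → (3.80487,-0.15162) → ×s → (10.29217,-0.41012) → (10.29,-0.41)
v3: (3.5,-5) → rotate → (3.42097,5.05440) → ×s → (9.25372,13.67215) → (9.25,13.67)
v4: (4,-1.5) → rotate → (-0.02689,4.27192) → ×s → (-0.07273,11.55554) → (-0.07,11.56)
v5: (3.5,1) → rotate → (-2.18363,2.91234) → ×s → (-5.90673,7.87789) → (-5.91,7.88)
v6: (-1.5,2.5) → rotate → (-1.79974,-2.29368) → ×s → (-4.86829,-6.20439) → (-4.87,-6.20)

Cross-section at z=11: (0.85,-9.81) (10.29,-0.41) (9.25,13.67) (-0.07,11.56) (-5.91,7.88) (-4.87,-6.20)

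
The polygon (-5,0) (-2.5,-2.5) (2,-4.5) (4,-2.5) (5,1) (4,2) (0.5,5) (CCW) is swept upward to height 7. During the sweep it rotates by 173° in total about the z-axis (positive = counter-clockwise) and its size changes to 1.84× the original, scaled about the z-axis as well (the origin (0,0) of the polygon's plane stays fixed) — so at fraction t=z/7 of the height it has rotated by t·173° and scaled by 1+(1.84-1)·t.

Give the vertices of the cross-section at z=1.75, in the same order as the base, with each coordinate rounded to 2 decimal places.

Cross-section at z=1.75: (-4.41,-4.15) (-0.13,-4.28) (5.49,-2.31) (5.60,1.11) (3.58,5.03) (1.87,5.08) (-3.70,4.82)

t = z/height = 1.75/7 = 0.25
s = 1 + (scale-1)·z/height = 1 + (1.84-1)·1.75/7 = 1.210000
θ = twist·z/height = 173°·1.75/7 = 43.2500° = 0.754855 rad
cos θ = 0.728371, sin θ = 0.685183 (intermediates below are computed at full precision and shown rounded to 5 d.p.)
v1: (-5,0) → rotate → (-3.64185,-3.42591) → ×s → (-4.40664,-4.14536) → (-4.41,-4.15)
v2: (-2.5,-2.5) → rotate → (-0.10797,-3.53388) → ×s → (-0.13064,-4.27600) → (-0.13,-4.28)
v3: (2,-4.5) → rotate → (4.54007,-1.90730) → ×s → (5.49348,-2.30784) → (5.49,-2.31)
v4: (4,-2.5) → rotate → (4.62644,0.91980) → ×s → (5.59799,1.11296) → (5.60,1.11)
v5: (5,1) → rotate → (2.95667,4.15429) → ×s → (3.57757,5.02669) → (3.58,5.03)
v6: (4,2) → rotate → (1.54312,4.19747) → ×s → (1.86717,5.07894) → (1.87,5.08)
v7: (0.5,5) → rotate → (-3.06173,3.98445) → ×s → (-3.70469,4.82118) → (-3.70,4.82)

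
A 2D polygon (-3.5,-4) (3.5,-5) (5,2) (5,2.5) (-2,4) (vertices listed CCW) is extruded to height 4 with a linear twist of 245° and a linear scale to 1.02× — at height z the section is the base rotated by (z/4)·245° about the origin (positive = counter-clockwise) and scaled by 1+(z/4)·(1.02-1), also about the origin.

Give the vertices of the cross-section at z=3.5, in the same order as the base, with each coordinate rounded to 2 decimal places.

t = z/height = 3.5/4 = 0.875
s = 1 + (scale-1)·z/height = 1 + (1.02-1)·3.5/4 = 1.017500
θ = twist·z/height = 245°·3.5/4 = 214.3750° = 3.741550 rad
cos θ = -0.825360, sin θ = -0.564607 (intermediates below are computed at full precision and shown rounded to 5 d.p.)
v1: (-3.5,-4) → rotate → (0.63033,5.27756) → ×s → (0.64136,5.36992) → (0.64,5.37)
v2: (3.5,-5) → rotate → (-5.71179,2.15068) → ×s → (-5.81175,2.18831) → (-5.81,2.19)
v3: (5,2) → rotate → (-2.99759,-4.47375) → ×s → (-3.05004,-4.55205) → (-3.05,-4.55)
v4: (5,2.5) → rotate → (-2.71528,-4.88643) → ×s → (-2.76280,-4.97195) → (-2.76,-4.97)
v5: (-2,4) → rotate → (3.90915,-2.17223) → ×s → (3.97756,-2.21024) → (3.98,-2.21)

Cross-section at z=3.5: (0.64,5.37) (-5.81,2.19) (-3.05,-4.55) (-2.76,-4.97) (3.98,-2.21)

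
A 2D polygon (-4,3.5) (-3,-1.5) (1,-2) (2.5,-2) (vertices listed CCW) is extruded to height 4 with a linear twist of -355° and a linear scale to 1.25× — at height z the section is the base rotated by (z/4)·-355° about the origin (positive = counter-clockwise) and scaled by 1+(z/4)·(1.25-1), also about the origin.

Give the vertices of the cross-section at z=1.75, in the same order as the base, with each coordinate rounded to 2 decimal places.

t = z/height = 1.75/4 = 0.4375
s = 1 + (scale-1)·z/height = 1 + (1.25-1)·1.75/4 = 1.109375
θ = twist·z/height = -355°·1.75/4 = -155.3125° = -2.710714 rad
cos θ = -0.908599, sin θ = -0.417669 (intermediates below are computed at full precision and shown rounded to 5 d.p.)
v1: (-4,3.5) → rotate → (5.09624,-1.50942) → ×s → (5.65364,-1.67452) → (5.65,-1.67)
v2: (-3,-1.5) → rotate → (2.09929,2.61591) → ×s → (2.32891,2.90202) → (2.33,2.90)
v3: (1,-2) → rotate → (-1.74394,1.39953) → ×s → (-1.93468,1.55260) → (-1.93,1.55)
v4: (2.5,-2) → rotate → (-3.10684,0.77303) → ×s → (-3.44665,0.85758) → (-3.45,0.86)

Cross-section at z=1.75: (5.65,-1.67) (2.33,2.90) (-1.93,1.55) (-3.45,0.86)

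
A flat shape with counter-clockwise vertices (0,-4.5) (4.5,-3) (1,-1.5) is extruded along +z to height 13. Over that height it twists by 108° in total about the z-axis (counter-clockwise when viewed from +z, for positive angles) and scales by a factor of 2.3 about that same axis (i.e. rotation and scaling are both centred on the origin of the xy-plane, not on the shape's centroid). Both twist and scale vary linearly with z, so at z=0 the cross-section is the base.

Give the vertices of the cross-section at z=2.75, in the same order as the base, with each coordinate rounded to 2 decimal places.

Cross-section at z=2.75: (2.23,-5.29) (6.77,-1.30) (1.92,-1.27)

t = z/height = 2.75/13 = 0.211538
s = 1 + (scale-1)·z/height = 1 + (2.3-1)·2.75/13 = 1.275000
θ = twist·z/height = 108°·2.75/13 = 22.8462° = 0.398741 rad
cos θ = 0.921551, sin θ = 0.388258 (intermediates below are computed at full precision and shown rounded to 5 d.p.)
v1: (0,-4.5) → rotate → (1.74716,-4.14698) → ×s → (2.22763,-5.28740) → (2.23,-5.29)
v2: (4.5,-3) → rotate → (5.31175,-1.01749) → ×s → (6.77248,-1.29730) → (6.77,-1.30)
v3: (1,-1.5) → rotate → (1.50394,-0.99407) → ×s → (1.91752,-1.26744) → (1.92,-1.27)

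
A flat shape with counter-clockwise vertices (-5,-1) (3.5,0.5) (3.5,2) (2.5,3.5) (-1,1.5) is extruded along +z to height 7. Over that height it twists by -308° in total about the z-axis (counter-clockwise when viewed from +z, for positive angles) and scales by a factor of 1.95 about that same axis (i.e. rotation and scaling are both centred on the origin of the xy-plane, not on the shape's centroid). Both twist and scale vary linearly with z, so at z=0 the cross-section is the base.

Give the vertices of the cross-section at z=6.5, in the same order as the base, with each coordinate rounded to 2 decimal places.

Cross-section at z=6.5: (-0.78,-9.56) (0.91,6.59) (-1.80,7.37) (-5.04,6.34) (-3.23,-1.03)

t = z/height = 6.5/7 = 0.928571
s = 1 + (scale-1)·z/height = 1 + (1.95-1)·6.5/7 = 1.882143
θ = twist·z/height = -308°·6.5/7 = -286.0000° = -4.991642 rad
cos θ = 0.275637, sin θ = 0.961262 (intermediates below are computed at full precision and shown rounded to 5 d.p.)
v1: (-5,-1) → rotate → (-0.41693,-5.08195) → ×s → (-0.78471,-9.56495) → (-0.78,-9.56)
v2: (3.5,0.5) → rotate → (0.48410,3.50223) → ×s → (0.91115,6.59171) → (0.91,6.59)
v3: (3.5,2) → rotate → (-0.95779,3.91569) → ×s → (-1.80270,7.36989) → (-1.80,7.37)
v4: (2.5,3.5) → rotate → (-2.67532,3.36788) → ×s → (-5.03534,6.33884) → (-5.04,6.34)
v5: (-1,1.5) → rotate → (-1.71753,-0.54781) → ×s → (-3.23264,-1.03105) → (-3.23,-1.03)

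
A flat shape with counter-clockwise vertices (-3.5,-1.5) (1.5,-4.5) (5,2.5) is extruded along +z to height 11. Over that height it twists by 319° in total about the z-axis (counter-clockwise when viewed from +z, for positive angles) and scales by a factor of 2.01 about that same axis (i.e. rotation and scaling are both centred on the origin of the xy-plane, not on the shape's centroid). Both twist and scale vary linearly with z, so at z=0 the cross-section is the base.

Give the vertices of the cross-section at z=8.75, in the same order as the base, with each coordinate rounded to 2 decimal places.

Cross-section at z=8.75: (-0.83,6.82) (-8.55,-0.33) (1.81,-9.92)

t = z/height = 8.75/11 = 0.795455
s = 1 + (scale-1)·z/height = 1 + (2.01-1)·8.75/11 = 1.803409
θ = twist·z/height = 319°·8.75/11 = 253.7500° = 4.428773 rad
cos θ = -0.279829, sin θ = -0.960050 (intermediates below are computed at full precision and shown rounded to 5 d.p.)
v1: (-3.5,-1.5) → rotate → (-0.46067,3.77992) → ×s → (-0.83078,6.81674) → (-0.83,6.82)
v2: (1.5,-4.5) → rotate → (-4.73997,-0.18084) → ×s → (-8.54810,-0.32614) → (-8.55,-0.33)
v3: (5,2.5) → rotate → (1.00098,-5.49982) → ×s → (1.80518,-9.91843) → (1.81,-9.92)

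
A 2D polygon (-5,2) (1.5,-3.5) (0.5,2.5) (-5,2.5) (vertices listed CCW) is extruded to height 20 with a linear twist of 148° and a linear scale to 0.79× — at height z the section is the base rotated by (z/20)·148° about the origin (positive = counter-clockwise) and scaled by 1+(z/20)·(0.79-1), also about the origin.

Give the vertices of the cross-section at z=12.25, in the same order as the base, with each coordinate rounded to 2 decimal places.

Cross-section at z=12.25: (-1.69,-4.38) (3.03,1.34) (-2.18,0.41) (-2.13,-4.38)

t = z/height = 12.25/20 = 0.6125
s = 1 + (scale-1)·z/height = 1 + (0.79-1)·12.25/20 = 0.871375
θ = twist·z/height = 148°·12.25/20 = 90.6500° = 1.582141 rad
cos θ = -0.011344, sin θ = 0.999936 (intermediates below are computed at full precision and shown rounded to 5 d.p.)
v1: (-5,2) → rotate → (-1.94315,-5.02237) → ×s → (-1.69321,-4.37637) → (-1.69,-4.38)
v2: (1.5,-3.5) → rotate → (3.48276,1.53961) → ×s → (3.03479,1.34158) → (3.03,1.34)
v3: (0.5,2.5) → rotate → (-2.50551,0.47161) → ×s → (-2.18324,0.41095) → (-2.18,0.41)
v4: (-5,2.5) → rotate → (-2.44312,-5.02804) → ×s → (-2.12887,-4.38131) → (-2.13,-4.38)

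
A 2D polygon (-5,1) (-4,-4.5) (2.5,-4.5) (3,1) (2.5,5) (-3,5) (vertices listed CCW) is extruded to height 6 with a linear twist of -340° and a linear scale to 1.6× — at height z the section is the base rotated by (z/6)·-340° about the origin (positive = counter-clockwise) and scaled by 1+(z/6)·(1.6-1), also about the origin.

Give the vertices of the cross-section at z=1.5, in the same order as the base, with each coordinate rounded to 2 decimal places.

Cross-section at z=1.5: (0.64,5.83) (-5.56,4.13) (-4.90,-3.32) (1.45,-3.34) (5.98,-2.36) (5.43,3.94)

t = z/height = 1.5/6 = 0.25
s = 1 + (scale-1)·z/height = 1 + (1.6-1)·1.5/6 = 1.150000
θ = twist·z/height = -340°·1.5/6 = -85.0000° = -1.483530 rad
cos θ = 0.087156, sin θ = -0.996195 (intermediates below are computed at full precision and shown rounded to 5 d.p.)
v1: (-5,1) → rotate → (0.56042,5.06813) → ×s → (0.64448,5.82835) → (0.64,5.83)
v2: (-4,-4.5) → rotate → (-4.83150,3.59258) → ×s → (-5.55622,4.13146) → (-5.56,4.13)
v3: (2.5,-4.5) → rotate → (-4.26499,-2.88269) → ×s → (-4.90473,-3.31509) → (-4.90,-3.32)
v4: (3,1) → rotate → (1.25766,-2.90143) → ×s → (1.44631,-3.33664) → (1.45,-3.34)
v5: (2.5,5) → rotate → (5.19886,-2.05471) → ×s → (5.97869,-2.36291) → (5.98,-2.36)
v6: (-3,5) → rotate → (4.71951,3.42436) → ×s → (5.42743,3.93802) → (5.43,3.94)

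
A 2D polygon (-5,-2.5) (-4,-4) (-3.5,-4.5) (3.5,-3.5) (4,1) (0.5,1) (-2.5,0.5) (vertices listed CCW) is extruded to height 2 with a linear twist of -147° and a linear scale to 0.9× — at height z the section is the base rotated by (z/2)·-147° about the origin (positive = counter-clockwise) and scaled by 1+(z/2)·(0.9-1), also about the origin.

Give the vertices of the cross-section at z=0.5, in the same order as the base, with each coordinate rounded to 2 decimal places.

t = z/height = 0.5/2 = 0.25
s = 1 + (scale-1)·z/height = 1 + (0.9-1)·0.5/2 = 0.975000
θ = twist·z/height = -147°·0.5/2 = -36.7500° = -0.641409 rad
cos θ = 0.801254, sin θ = -0.598325 (intermediates below are computed at full precision and shown rounded to 5 d.p.)
v1: (-5,-2.5) → rotate → (-5.50208,0.98849) → ×s → (-5.36453,0.96378) → (-5.36,0.96)
v2: (-4,-4) → rotate → (-5.59831,-0.81172) → ×s → (-5.45836,-0.79142) → (-5.46,-0.79)
v3: (-3.5,-4.5) → rotate → (-5.49685,-1.51151) → ×s → (-5.35943,-1.47372) → (-5.36,-1.47)
v4: (3.5,-3.5) → rotate → (0.71025,-4.89852) → ×s → (0.69250,-4.77606) → (0.69,-4.78)
v5: (4,1) → rotate → (3.80334,-1.59204) → ×s → (3.70826,-1.55224) → (3.71,-1.55)
v6: (0.5,1) → rotate → (0.99895,0.50209) → ×s → (0.97398,0.48954) → (0.97,0.49)
v7: (-2.5,0.5) → rotate → (-1.70397,1.89644) → ×s → (-1.66137,1.84903) → (-1.66,1.85)

Cross-section at z=0.5: (-5.36,0.96) (-5.46,-0.79) (-5.36,-1.47) (0.69,-4.78) (3.71,-1.55) (0.97,0.49) (-1.66,1.85)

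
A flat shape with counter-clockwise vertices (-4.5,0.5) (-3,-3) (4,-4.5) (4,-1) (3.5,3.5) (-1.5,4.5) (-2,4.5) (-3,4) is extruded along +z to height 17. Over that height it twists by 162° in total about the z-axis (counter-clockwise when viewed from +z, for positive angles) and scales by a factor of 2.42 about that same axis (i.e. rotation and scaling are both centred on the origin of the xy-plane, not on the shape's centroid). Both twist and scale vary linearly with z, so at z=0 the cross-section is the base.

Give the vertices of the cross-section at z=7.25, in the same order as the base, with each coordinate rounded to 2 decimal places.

Cross-section at z=7.25: (-3.33,-6.46) (2.78,-6.22) (9.04,3.42) (3.79,5.43) (-3.24,7.26) (-7.61,0.33) (-7.90,-0.42) (-7.72,-2.21)

t = z/height = 7.25/17 = 0.426471
s = 1 + (scale-1)·z/height = 1 + (2.42-1)·7.25/17 = 1.605588
θ = twist·z/height = 162°·7.25/17 = 69.0882° = 1.205817 rad
cos θ = 0.356930, sin θ = 0.934131 (intermediates below are computed at full precision and shown rounded to 5 d.p.)
v1: (-4.5,0.5) → rotate → (-2.07325,-4.02513) → ×s → (-3.32879,-6.46269) → (-3.33,-6.46)
v2: (-3,-3) → rotate → (1.73160,-3.87318) → ×s → (2.78024,-6.21874) → (2.78,-6.22)
v3: (4,-4.5) → rotate → (5.63131,2.13034) → ×s → (9.04156,3.42045) → (9.04,3.42)
v4: (4,-1) → rotate → (2.36185,3.37960) → ×s → (3.79216,5.42624) → (3.79,5.43)
v5: (3.5,3.5) → rotate → (-2.02020,4.51871) → ×s → (-3.24362,7.25519) → (-3.24,7.26)
v6: (-1.5,4.5) → rotate → (-4.73899,0.20499) → ×s → (-7.60886,0.32913) → (-7.61,0.33)
v7: (-2,4.5) → rotate → (-4.91745,-0.26208) → ×s → (-7.89540,-0.42079) → (-7.90,-0.42)
v8: (-3,4) → rotate → (-4.80731,-1.37467) → ×s → (-7.71857,-2.20716) → (-7.72,-2.21)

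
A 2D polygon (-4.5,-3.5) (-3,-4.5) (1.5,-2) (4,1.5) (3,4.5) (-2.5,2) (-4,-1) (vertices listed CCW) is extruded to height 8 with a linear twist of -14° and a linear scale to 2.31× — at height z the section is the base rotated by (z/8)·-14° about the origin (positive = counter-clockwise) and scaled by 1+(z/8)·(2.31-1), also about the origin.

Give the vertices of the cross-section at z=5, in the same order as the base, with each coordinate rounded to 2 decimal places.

Cross-section at z=5: (-9.06,-5.05) (-6.64,-7.26) (2.14,-4.01) (7.61,1.59) (6.64,7.26) (-3.94,4.29) (-7.47,-0.69)

t = z/height = 5/8 = 0.625
s = 1 + (scale-1)·z/height = 1 + (2.31-1)·5/8 = 1.818750
θ = twist·z/height = -14°·5/8 = -8.7500° = -0.152716 rad
cos θ = 0.988362, sin θ = -0.152123 (intermediates below are computed at full precision and shown rounded to 5 d.p.)
v1: (-4.5,-3.5) → rotate → (-4.98006,-2.77471) → ×s → (-9.05748,-5.04650) → (-9.06,-5.05)
v2: (-3,-4.5) → rotate → (-3.64964,-3.99126) → ×s → (-6.63778,-7.25910) → (-6.64,-7.26)
v3: (1.5,-2) → rotate → (1.17830,-2.20491) → ×s → (2.14302,-4.01018) → (2.14,-4.01)
v4: (4,1.5) → rotate → (4.18163,0.87405) → ×s → (7.60534,1.58968) → (7.61,1.59)
v5: (3,4.5) → rotate → (3.64964,3.99126) → ×s → (6.63778,7.25910) → (6.64,7.26)
v6: (-2.5,2) → rotate → (-2.16666,2.35703) → ×s → (-3.94061,4.28685) → (-3.94,4.29)
v7: (-4,-1) → rotate → (-4.10557,-0.37987) → ×s → (-7.46700,-0.69088) → (-7.47,-0.69)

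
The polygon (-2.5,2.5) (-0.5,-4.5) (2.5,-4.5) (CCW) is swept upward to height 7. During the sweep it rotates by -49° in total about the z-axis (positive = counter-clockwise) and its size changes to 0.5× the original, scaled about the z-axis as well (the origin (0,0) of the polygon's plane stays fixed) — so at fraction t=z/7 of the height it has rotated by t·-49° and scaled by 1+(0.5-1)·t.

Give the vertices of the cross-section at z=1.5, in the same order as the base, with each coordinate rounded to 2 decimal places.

t = z/height = 1.5/7 = 0.214286
s = 1 + (scale-1)·z/height = 1 + (0.5-1)·1.5/7 = 0.892857
θ = twist·z/height = -49°·1.5/7 = -10.5000° = -0.183260 rad
cos θ = 0.983255, sin θ = -0.182236 (intermediates below are computed at full precision and shown rounded to 5 d.p.)
v1: (-2.5,2.5) → rotate → (-2.00255,2.91373) → ×s → (-1.78799,2.60154) → (-1.79,2.60)
v2: (-0.5,-4.5) → rotate → (-1.31169,-4.33353) → ×s → (-1.17115,-3.86922) → (-1.17,-3.87)
v3: (2.5,-4.5) → rotate → (1.63808,-4.88024) → ×s → (1.46257,-4.35735) → (1.46,-4.36)

Cross-section at z=1.5: (-1.79,2.60) (-1.17,-3.87) (1.46,-4.36)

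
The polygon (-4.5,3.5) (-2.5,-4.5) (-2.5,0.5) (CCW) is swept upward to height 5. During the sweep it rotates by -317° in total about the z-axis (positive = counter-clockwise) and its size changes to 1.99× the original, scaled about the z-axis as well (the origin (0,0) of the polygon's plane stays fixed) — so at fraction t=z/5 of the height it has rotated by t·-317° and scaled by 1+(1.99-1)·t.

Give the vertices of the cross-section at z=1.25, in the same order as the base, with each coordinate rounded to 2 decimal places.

Cross-section at z=1.25: (3.24,6.33) (-6.10,2.02) (0.03,3.18)

t = z/height = 1.25/5 = 0.25
s = 1 + (scale-1)·z/height = 1 + (1.99-1)·1.25/5 = 1.247500
θ = twist·z/height = -317°·1.25/5 = -79.2500° = -1.383173 rad
cos θ = 0.186524, sin θ = -0.982450 (intermediates below are computed at full precision and shown rounded to 5 d.p.)
v1: (-4.5,3.5) → rotate → (2.59922,5.07386) → ×s → (3.24252,6.32964) → (3.24,6.33)
v2: (-2.5,-4.5) → rotate → (-4.88734,1.61677) → ×s → (-6.09695,2.01692) → (-6.10,2.02)
v3: (-2.5,0.5) → rotate → (0.02492,2.54939) → ×s → (0.03108,3.18036) → (0.03,3.18)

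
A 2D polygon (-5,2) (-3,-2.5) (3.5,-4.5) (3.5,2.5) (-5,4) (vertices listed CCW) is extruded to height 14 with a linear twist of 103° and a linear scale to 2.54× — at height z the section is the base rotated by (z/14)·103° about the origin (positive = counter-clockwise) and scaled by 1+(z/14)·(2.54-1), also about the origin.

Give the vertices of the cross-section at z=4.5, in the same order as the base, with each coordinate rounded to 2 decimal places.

Cross-section at z=4.5: (-7.89,-1.58) (-1.72,-5.58) (8.06,-2.78) (2.34,5.99) (-9.53,0.93)

t = z/height = 4.5/14 = 0.321429
s = 1 + (scale-1)·z/height = 1 + (2.54-1)·4.5/14 = 1.495000
θ = twist·z/height = 103°·4.5/14 = 33.1071° = 0.577829 rad
cos θ = 0.837651, sin θ = 0.546206 (intermediates below are computed at full precision and shown rounded to 5 d.p.)
v1: (-5,2) → rotate → (-5.28067,-1.05573) → ×s → (-7.89460,-1.57832) → (-7.89,-1.58)
v2: (-3,-2.5) → rotate → (-1.14744,-3.73275) → ×s → (-1.71542,-5.58045) → (-1.72,-5.58)
v3: (3.5,-4.5) → rotate → (5.38971,-1.85771) → ×s → (8.05761,-2.77727) → (8.06,-2.78)
v4: (3.5,2.5) → rotate → (1.56626,4.00585) → ×s → (2.34156,5.98874) → (2.34,5.99)
v5: (-5,4) → rotate → (-6.37308,0.61957) → ×s → (-9.52775,0.92626) → (-9.53,0.93)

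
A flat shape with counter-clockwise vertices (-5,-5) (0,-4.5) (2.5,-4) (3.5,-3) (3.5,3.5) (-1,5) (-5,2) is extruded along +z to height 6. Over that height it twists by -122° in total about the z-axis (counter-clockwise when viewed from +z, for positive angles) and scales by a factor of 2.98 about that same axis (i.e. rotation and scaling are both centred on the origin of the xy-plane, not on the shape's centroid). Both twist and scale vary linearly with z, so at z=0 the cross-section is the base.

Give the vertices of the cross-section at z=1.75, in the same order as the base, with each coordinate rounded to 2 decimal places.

Cross-section at z=1.75: (-11.00,-1.83) (-4.13,-5.77) (-0.46,-7.43) (1.74,-7.06) (7.70,1.28) (3.31,7.33) (-4.58,7.16)

t = z/height = 1.75/6 = 0.291667
s = 1 + (scale-1)·z/height = 1 + (2.98-1)·1.75/6 = 1.577500
θ = twist·z/height = -122°·1.75/6 = -35.5833° = -0.621046 rad
cos θ = 0.813270, sin θ = -0.581886 (intermediates below are computed at full precision and shown rounded to 5 d.p.)
v1: (-5,-5) → rotate → (-6.97578,-1.15692) → ×s → (-11.00430,-1.82504) → (-11.00,-1.83)
v2: (0,-4.5) → rotate → (-2.61849,-3.65972) → ×s → (-4.13067,-5.77320) → (-4.13,-5.77)
v3: (2.5,-4) → rotate → (-0.29437,-4.70780) → ×s → (-0.46437,-7.42655) → (-0.46,-7.43)
v4: (3.5,-3) → rotate → (1.10079,-4.47641) → ×s → (1.73649,-7.06154) → (1.74,-7.06)
v5: (3.5,3.5) → rotate → (4.88305,0.80984) → ×s → (7.70301,1.27753) → (7.70,1.28)
v6: (-1,5) → rotate → (2.09616,4.64824) → ×s → (3.30670,7.33259) → (3.31,7.33)
v7: (-5,2) → rotate → (-2.90258,4.53597) → ×s → (-4.57882,7.15550) → (-4.58,7.16)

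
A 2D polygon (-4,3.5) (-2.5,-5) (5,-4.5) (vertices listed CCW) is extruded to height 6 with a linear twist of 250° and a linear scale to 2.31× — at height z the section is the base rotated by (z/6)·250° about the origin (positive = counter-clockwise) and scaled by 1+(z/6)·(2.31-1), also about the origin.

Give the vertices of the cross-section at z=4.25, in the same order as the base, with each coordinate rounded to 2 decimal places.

Cross-section at z=4.25: (7.36,-7.13) (5.30,9.38) (-9.19,9.15)

t = z/height = 4.25/6 = 0.708333
s = 1 + (scale-1)·z/height = 1 + (2.31-1)·4.25/6 = 1.927917
θ = twist·z/height = 250°·4.25/6 = 177.0833° = 3.090687 rad
cos θ = -0.998705, sin θ = 0.050883 (intermediates below are computed at full precision and shown rounded to 5 d.p.)
v1: (-4,3.5) → rotate → (3.81673,-3.69900) → ×s → (7.35833,-7.13136) → (7.36,-7.13)
v2: (-2.5,-5) → rotate → (2.75118,4.86631) → ×s → (5.30404,9.38185) → (5.30,9.38)
v3: (5,-4.5) → rotate → (-4.76455,4.74859) → ×s → (-9.18565,9.15488) → (-9.19,9.15)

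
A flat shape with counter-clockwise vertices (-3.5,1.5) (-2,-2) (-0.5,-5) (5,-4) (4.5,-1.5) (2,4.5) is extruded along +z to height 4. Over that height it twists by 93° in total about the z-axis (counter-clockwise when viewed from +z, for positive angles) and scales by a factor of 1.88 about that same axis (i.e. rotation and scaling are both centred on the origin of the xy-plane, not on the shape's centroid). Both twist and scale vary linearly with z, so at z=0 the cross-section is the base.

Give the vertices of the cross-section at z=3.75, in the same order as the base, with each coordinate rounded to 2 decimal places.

t = z/height = 3.75/4 = 0.9375
s = 1 + (scale-1)·z/height = 1 + (1.88-1)·3.75/4 = 1.825000
θ = twist·z/height = 93°·3.75/4 = 87.1875° = 1.521709 rad
cos θ = 0.049068, sin θ = 0.998795 (intermediates below are computed at full precision and shown rounded to 5 d.p.)
v1: (-3.5,1.5) → rotate → (-1.66993,-3.42218) → ×s → (-3.04762,-6.24548) → (-3.05,-6.25)
v2: (-2,-2) → rotate → (1.89946,-2.09573) → ×s → (3.46651,-3.82470) → (3.47,-3.82)
v3: (-0.5,-5) → rotate → (4.96944,-0.74474) → ×s → (9.06923,-1.35914) → (9.07,-1.36)
v4: (5,-4) → rotate → (4.24052,4.79771) → ×s → (7.73895,8.75581) → (7.74,8.76)
v5: (4.5,-1.5) → rotate → (1.71900,4.42098) → ×s → (3.13717,8.06828) → (3.14,8.07)
v6: (2,4.5) → rotate → (-4.39644,2.21840) → ×s → (-8.02351,4.04857) → (-8.02,4.05)

Cross-section at z=3.75: (-3.05,-6.25) (3.47,-3.82) (9.07,-1.36) (7.74,8.76) (3.14,8.07) (-8.02,4.05)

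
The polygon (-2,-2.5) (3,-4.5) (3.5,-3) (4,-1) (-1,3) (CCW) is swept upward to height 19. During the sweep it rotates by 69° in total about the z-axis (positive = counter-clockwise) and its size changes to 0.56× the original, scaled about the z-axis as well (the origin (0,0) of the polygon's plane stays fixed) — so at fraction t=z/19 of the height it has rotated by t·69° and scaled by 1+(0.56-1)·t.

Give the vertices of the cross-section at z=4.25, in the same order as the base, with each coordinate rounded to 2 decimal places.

t = z/height = 4.25/19 = 0.223684
s = 1 + (scale-1)·z/height = 1 + (0.56-1)·4.25/19 = 0.901579
θ = twist·z/height = 69°·4.25/19 = 15.4342° = 0.269378 rad
cos θ = 0.963937, sin θ = 0.266132 (intermediates below are computed at full precision and shown rounded to 5 d.p.)
v1: (-2,-2.5) → rotate → (-1.26254,-2.94211) → ×s → (-1.13828,-2.65254) → (-1.14,-2.65)
v2: (3,-4.5) → rotate → (4.08940,-3.53932) → ×s → (3.68692,-3.19098) → (3.69,-3.19)
v3: (3.5,-3) → rotate → (4.17217,-1.96035) → ×s → (3.76154,-1.76741) → (3.76,-1.77)
v4: (4,-1) → rotate → (4.12188,0.10059) → ×s → (3.71620,0.09069) → (3.72,0.09)
v5: (-1,3) → rotate → (-1.76233,2.62568) → ×s → (-1.58888,2.36726) → (-1.59,2.37)

Cross-section at z=4.25: (-1.14,-2.65) (3.69,-3.19) (3.76,-1.77) (3.72,0.09) (-1.59,2.37)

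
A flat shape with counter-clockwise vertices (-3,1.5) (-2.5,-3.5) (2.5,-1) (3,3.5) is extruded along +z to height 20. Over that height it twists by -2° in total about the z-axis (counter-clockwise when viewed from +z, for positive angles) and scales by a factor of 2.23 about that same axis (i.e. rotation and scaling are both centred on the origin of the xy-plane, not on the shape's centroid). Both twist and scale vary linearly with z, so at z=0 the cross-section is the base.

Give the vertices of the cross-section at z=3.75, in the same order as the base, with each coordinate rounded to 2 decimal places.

Cross-section at z=3.75: (-3.68,1.87) (-3.10,-4.29) (3.07,-1.25) (3.72,4.28)

t = z/height = 3.75/20 = 0.1875
s = 1 + (scale-1)·z/height = 1 + (2.23-1)·3.75/20 = 1.230625
θ = twist·z/height = -2°·3.75/20 = -0.3750° = -0.006545 rad
cos θ = 0.999979, sin θ = -0.006545 (intermediates below are computed at full precision and shown rounded to 5 d.p.)
v1: (-3,1.5) → rotate → (-2.99012,1.51960) → ×s → (-3.67971,1.87006) → (-3.68,1.87)
v2: (-2.5,-3.5) → rotate → (-2.52285,-3.48356) → ×s → (-3.10469,-4.28696) → (-3.10,-4.29)
v3: (2.5,-1) → rotate → (2.49340,-1.01634) → ×s → (3.06844,-1.25073) → (3.07,-1.25)
v4: (3,3.5) → rotate → (3.02284,3.48029) → ×s → (3.71999,4.28293) → (3.72,4.28)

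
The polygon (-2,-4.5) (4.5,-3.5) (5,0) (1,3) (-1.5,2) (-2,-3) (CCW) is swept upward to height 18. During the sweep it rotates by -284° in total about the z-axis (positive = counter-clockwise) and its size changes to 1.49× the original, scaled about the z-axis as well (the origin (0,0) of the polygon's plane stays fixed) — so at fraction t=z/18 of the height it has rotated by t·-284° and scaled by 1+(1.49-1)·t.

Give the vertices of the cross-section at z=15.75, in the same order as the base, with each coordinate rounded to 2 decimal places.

t = z/height = 15.75/18 = 0.875
s = 1 + (scale-1)·z/height = 1 + (1.49-1)·15.75/18 = 1.428750
θ = twist·z/height = -284°·15.75/18 = -248.5000° = -4.337143 rad
cos θ = -0.366501, sin θ = 0.930418 (intermediates below are computed at full precision and shown rounded to 5 d.p.)
v1: (-2,-4.5) → rotate → (4.91988,-0.21158) → ×s → (7.02928,-0.30229) → (7.03,-0.30)
v2: (4.5,-3.5) → rotate → (1.60721,5.46963) → ×s → (2.29630,7.81474) → (2.30,7.81)
v3: (5,0) → rotate → (-1.83251,4.65209) → ×s → (-2.61819,6.64667) → (-2.62,6.65)
v4: (1,3) → rotate → (-3.15775,-0.16909) → ×s → (-4.51164,-0.24158) → (-4.51,-0.24)
v5: (-1.5,2) → rotate → (-1.31108,-2.12863) → ×s → (-1.87321,-3.04128) → (-1.87,-3.04)
v6: (-2,-3) → rotate → (3.52426,-0.76133) → ×s → (5.03528,-1.08775) → (5.04,-1.09)

Cross-section at z=15.75: (7.03,-0.30) (2.30,7.81) (-2.62,6.65) (-4.51,-0.24) (-1.87,-3.04) (5.04,-1.09)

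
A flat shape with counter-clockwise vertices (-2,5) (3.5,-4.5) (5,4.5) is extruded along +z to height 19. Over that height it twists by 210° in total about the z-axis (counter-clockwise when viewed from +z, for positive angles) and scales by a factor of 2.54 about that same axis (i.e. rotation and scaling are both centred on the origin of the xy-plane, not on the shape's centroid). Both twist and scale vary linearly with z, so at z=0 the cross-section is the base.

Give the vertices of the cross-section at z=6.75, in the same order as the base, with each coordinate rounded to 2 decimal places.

t = z/height = 6.75/19 = 0.355263
s = 1 + (scale-1)·z/height = 1 + (2.54-1)·6.75/19 = 1.547105
θ = twist·z/height = 210°·6.75/19 = 74.6053° = 1.302107 rad
cos θ = 0.265468, sin θ = 0.964120 (intermediates below are computed at full precision and shown rounded to 5 d.p.)
v1: (-2,5) → rotate → (-5.35153,-0.60090) → ×s → (-8.27939,-0.92966) → (-8.28,-0.93)
v2: (3.5,-4.5) → rotate → (5.26768,2.17982) → ×s → (8.14965,3.37240) → (8.15,3.37)
v3: (5,4.5) → rotate → (-3.01120,6.01520) → ×s → (-4.65865,9.30615) → (-4.66,9.31)

Cross-section at z=6.75: (-8.28,-0.93) (8.15,3.37) (-4.66,9.31)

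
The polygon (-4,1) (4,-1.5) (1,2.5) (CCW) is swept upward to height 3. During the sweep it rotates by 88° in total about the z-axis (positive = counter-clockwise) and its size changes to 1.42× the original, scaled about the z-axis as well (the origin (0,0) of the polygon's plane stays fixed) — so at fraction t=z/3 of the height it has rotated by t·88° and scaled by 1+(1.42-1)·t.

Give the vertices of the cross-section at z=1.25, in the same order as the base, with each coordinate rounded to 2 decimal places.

t = z/height = 1.25/3 = 0.416667
s = 1 + (scale-1)·z/height = 1 + (1.42-1)·1.25/3 = 1.175000
θ = twist·z/height = 88°·1.25/3 = 36.6667° = 0.639954 rad
cos θ = 0.802123, sin θ = 0.597159 (intermediates below are computed at full precision and shown rounded to 5 d.p.)
v1: (-4,1) → rotate → (-3.80565,-1.58651) → ×s → (-4.47164,-1.86415) → (-4.47,-1.86)
v2: (4,-1.5) → rotate → (4.10423,1.18545) → ×s → (4.82247,1.39290) → (4.82,1.39)
v3: (1,2.5) → rotate → (-0.69077,2.60247) → ×s → (-0.81166,3.05790) → (-0.81,3.06)

Cross-section at z=1.25: (-4.47,-1.86) (4.82,1.39) (-0.81,3.06)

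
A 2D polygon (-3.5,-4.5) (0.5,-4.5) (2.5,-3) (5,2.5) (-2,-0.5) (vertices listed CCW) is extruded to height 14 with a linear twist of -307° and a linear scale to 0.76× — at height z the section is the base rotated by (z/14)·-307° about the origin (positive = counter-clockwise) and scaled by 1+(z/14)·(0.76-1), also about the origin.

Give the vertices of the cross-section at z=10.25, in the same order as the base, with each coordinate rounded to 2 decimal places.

Cross-section at z=10.25: (4.66,0.60) (2.32,2.92) (0.28,3.21) (-4.38,1.44) (1.46,-0.87)

t = z/height = 10.25/14 = 0.732143
s = 1 + (scale-1)·z/height = 1 + (0.76-1)·10.25/14 = 0.824286
θ = twist·z/height = -307°·10.25/14 = -224.7679° = -3.922939 rad
cos θ = -0.709966, sin θ = 0.704236 (intermediates below are computed at full precision and shown rounded to 5 d.p.)
v1: (-3.5,-4.5) → rotate → (5.65394,0.73002) → ×s → (4.66046,0.60175) → (4.66,0.60)
v2: (0.5,-4.5) → rotate → (2.81408,3.54696) → ×s → (2.31961,2.92371) → (2.32,2.92)
v3: (2.5,-3) → rotate → (0.33779,3.89049) → ×s → (0.27844,3.20687) → (0.28,3.21)
v4: (5,2.5) → rotate → (-5.31042,1.74627) → ×s → (-4.37730,1.43942) → (-4.38,1.44)
v5: (-2,-0.5) → rotate → (1.77205,-1.05349) → ×s → (1.46068,-0.86838) → (1.46,-0.87)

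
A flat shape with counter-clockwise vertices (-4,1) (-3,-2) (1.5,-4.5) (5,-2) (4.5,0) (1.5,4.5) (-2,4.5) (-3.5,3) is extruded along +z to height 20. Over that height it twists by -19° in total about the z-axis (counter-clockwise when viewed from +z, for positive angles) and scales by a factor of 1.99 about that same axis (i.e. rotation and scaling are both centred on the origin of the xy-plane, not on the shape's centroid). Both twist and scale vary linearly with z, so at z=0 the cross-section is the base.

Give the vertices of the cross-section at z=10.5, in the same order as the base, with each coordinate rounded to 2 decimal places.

t = z/height = 10.5/20 = 0.525
s = 1 + (scale-1)·z/height = 1 + (1.99-1)·10.5/20 = 1.519750
θ = twist·z/height = -19°·10.5/20 = -9.9750° = -0.174097 rad
cos θ = 0.984883, sin θ = -0.173218 (intermediates below are computed at full precision and shown rounded to 5 d.p.)
v1: (-4,1) → rotate → (-3.76632,1.67776) → ×s → (-5.72386,2.54977) → (-5.72,2.55)
v2: (-3,-2) → rotate → (-3.30109,-1.45011) → ×s → (-5.01683,-2.20381) → (-5.02,-2.20)
v3: (1.5,-4.5) → rotate → (0.69784,-4.69180) → ×s → (1.06055,-7.13037) → (1.06,-7.13)
v4: (5,-2) → rotate → (4.57798,-2.83586) → ×s → (6.95739,-4.30980) → (6.96,-4.31)
v5: (4.5,0) → rotate → (4.43198,-0.77948) → ×s → (6.73549,-1.18462) → (6.74,-1.18)
v6: (1.5,4.5) → rotate → (2.25681,4.17215) → ×s → (3.42978,6.34062) → (3.43,6.34)
v7: (-2,4.5) → rotate → (-1.19028,4.77841) → ×s → (-1.80893,7.26199) → (-1.81,7.26)
v8: (-3.5,3) → rotate → (-2.92744,3.56091) → ×s → (-4.44897,5.41170) → (-4.45,5.41)

Cross-section at z=10.5: (-5.72,2.55) (-5.02,-2.20) (1.06,-7.13) (6.96,-4.31) (6.74,-1.18) (3.43,6.34) (-1.81,7.26) (-4.45,5.41)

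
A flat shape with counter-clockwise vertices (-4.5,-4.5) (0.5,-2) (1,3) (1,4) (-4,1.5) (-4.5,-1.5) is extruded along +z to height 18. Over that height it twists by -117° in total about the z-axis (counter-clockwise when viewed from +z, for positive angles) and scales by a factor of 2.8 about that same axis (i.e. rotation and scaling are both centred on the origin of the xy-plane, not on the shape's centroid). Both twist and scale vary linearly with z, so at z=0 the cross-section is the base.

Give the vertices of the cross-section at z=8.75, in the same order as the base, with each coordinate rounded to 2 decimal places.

t = z/height = 8.75/18 = 0.486111
s = 1 + (scale-1)·z/height = 1 + (2.8-1)·8.75/18 = 1.875000
θ = twist·z/height = -117°·8.75/18 = -56.8750° = -0.992656 rad
cos θ = 0.546467, sin θ = -0.837480 (intermediates below are computed at full precision and shown rounded to 5 d.p.)
v1: (-4.5,-4.5) → rotate → (-6.22777,1.30956) → ×s → (-11.67706,2.45542) → (-11.68,2.46)
v2: (0.5,-2) → rotate → (-1.40173,-1.51168) → ×s → (-2.62824,-2.83439) → (-2.63,-2.83)
v3: (1,3) → rotate → (3.05891,0.80192) → ×s → (5.73545,1.50360) → (5.74,1.50)
v4: (1,4) → rotate → (3.89639,1.34839) → ×s → (7.30573,2.52823) → (7.31,2.53)
v5: (-4,1.5) → rotate → (-0.92965,4.16962) → ×s → (-1.74309,7.81804) → (-1.74,7.82)
v6: (-4.5,-1.5) → rotate → (-3.71532,2.94896) → ×s → (-6.96623,5.52930) → (-6.97,5.53)

Cross-section at z=8.75: (-11.68,2.46) (-2.63,-2.83) (5.74,1.50) (7.31,2.53) (-1.74,7.82) (-6.97,5.53)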